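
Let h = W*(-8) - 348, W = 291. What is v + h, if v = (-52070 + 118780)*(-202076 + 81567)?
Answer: -8039158066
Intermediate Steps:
h = -2676 (h = 291*(-8) - 348 = -2328 - 348 = -2676)
v = -8039155390 (v = 66710*(-120509) = -8039155390)
v + h = -8039155390 - 2676 = -8039158066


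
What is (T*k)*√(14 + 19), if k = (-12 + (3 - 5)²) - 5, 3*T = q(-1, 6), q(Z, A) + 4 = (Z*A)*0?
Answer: 52*√33/3 ≈ 99.572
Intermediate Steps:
q(Z, A) = -4 (q(Z, A) = -4 + (Z*A)*0 = -4 + (A*Z)*0 = -4 + 0 = -4)
T = -4/3 (T = (⅓)*(-4) = -4/3 ≈ -1.3333)
k = -13 (k = (-12 + (-2)²) - 5 = (-12 + 4) - 5 = -8 - 5 = -13)
(T*k)*√(14 + 19) = (-4/3*(-13))*√(14 + 19) = 52*√33/3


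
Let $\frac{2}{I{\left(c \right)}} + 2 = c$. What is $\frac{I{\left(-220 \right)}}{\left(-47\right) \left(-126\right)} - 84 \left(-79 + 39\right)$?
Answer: $\frac{2208669119}{657342} \approx 3360.0$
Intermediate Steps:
$I{\left(c \right)} = \frac{2}{-2 + c}$
$\frac{I{\left(-220 \right)}}{\left(-47\right) \left(-126\right)} - 84 \left(-79 + 39\right) = \frac{2 \frac{1}{-2 - 220}}{\left(-47\right) \left(-126\right)} - 84 \left(-79 + 39\right) = \frac{2 \frac{1}{-222}}{5922} - 84 \left(-40\right) = 2 \left(- \frac{1}{222}\right) \frac{1}{5922} - -3360 = \left(- \frac{1}{111}\right) \frac{1}{5922} + 3360 = - \frac{1}{657342} + 3360 = \frac{2208669119}{657342}$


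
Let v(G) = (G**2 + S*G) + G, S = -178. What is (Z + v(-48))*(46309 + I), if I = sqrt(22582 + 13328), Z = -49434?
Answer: -1789101906 - 115902*sqrt(3990) ≈ -1.7964e+9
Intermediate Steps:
v(G) = G**2 - 177*G (v(G) = (G**2 - 178*G) + G = G**2 - 177*G)
I = 3*sqrt(3990) (I = sqrt(35910) = 3*sqrt(3990) ≈ 189.50)
(Z + v(-48))*(46309 + I) = (-49434 - 48*(-177 - 48))*(46309 + 3*sqrt(3990)) = (-49434 - 48*(-225))*(46309 + 3*sqrt(3990)) = (-49434 + 10800)*(46309 + 3*sqrt(3990)) = -38634*(46309 + 3*sqrt(3990)) = -1789101906 - 115902*sqrt(3990)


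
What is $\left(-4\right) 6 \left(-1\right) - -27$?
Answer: $51$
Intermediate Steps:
$\left(-4\right) 6 \left(-1\right) - -27 = \left(-24\right) \left(-1\right) + 27 = 24 + 27 = 51$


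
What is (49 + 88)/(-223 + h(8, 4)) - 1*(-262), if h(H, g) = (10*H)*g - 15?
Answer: 21621/82 ≈ 263.67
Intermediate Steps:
h(H, g) = -15 + 10*H*g (h(H, g) = 10*H*g - 15 = -15 + 10*H*g)
(49 + 88)/(-223 + h(8, 4)) - 1*(-262) = (49 + 88)/(-223 + (-15 + 10*8*4)) - 1*(-262) = 137/(-223 + (-15 + 320)) + 262 = 137/(-223 + 305) + 262 = 137/82 + 262 = 21621/82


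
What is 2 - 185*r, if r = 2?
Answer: -368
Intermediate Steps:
2 - 185*r = 2 - 185*2 = 2 - 37*10 = 2 - 370 = -368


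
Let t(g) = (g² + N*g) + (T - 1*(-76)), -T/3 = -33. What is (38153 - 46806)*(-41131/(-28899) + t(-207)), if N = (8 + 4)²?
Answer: -3305189135695/28899 ≈ -1.1437e+8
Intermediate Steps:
T = 99 (T = -3*(-33) = 99)
N = 144 (N = 12² = 144)
t(g) = 175 + g² + 144*g (t(g) = (g² + 144*g) + (99 - 1*(-76)) = (g² + 144*g) + (99 + 76) = (g² + 144*g) + 175 = 175 + g² + 144*g)
(38153 - 46806)*(-41131/(-28899) + t(-207)) = (38153 - 46806)*(-41131/(-28899) + (175 + (-207)² + 144*(-207))) = -8653*(-41131*(-1/28899) + (175 + 42849 - 29808)) = -8653*(41131/28899 + 13216) = -8653*381970315/28899 = -3305189135695/28899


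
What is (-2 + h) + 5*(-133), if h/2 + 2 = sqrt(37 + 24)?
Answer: -671 + 2*sqrt(61) ≈ -655.38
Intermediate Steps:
h = -4 + 2*sqrt(61) (h = -4 + 2*sqrt(37 + 24) = -4 + 2*sqrt(61) ≈ 11.620)
(-2 + h) + 5*(-133) = (-2 + (-4 + 2*sqrt(61))) + 5*(-133) = (-6 + 2*sqrt(61)) - 665 = -671 + 2*sqrt(61)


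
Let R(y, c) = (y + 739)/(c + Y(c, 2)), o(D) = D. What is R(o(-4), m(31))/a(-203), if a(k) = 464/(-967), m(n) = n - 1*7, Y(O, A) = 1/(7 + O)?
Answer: -4406619/69136 ≈ -63.738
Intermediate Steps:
m(n) = -7 + n (m(n) = n - 7 = -7 + n)
R(y, c) = (739 + y)/(c + 1/(7 + c)) (R(y, c) = (y + 739)/(c + 1/(7 + c)) = (739 + y)/(c + 1/(7 + c)))
a(k) = -464/967 (a(k) = 464*(-1/967) = -464/967)
R(o(-4), m(31))/a(-203) = ((7 + (-7 + 31))*(739 - 4)/(1 + (-7 + 31)*(7 + (-7 + 31))))/(-464/967) = ((7 + 24)*735/(1 + 24*(7 + 24)))*(-967/464) = (31*735/(1 + 24*31))*(-967/464) = (31*735/(1 + 744))*(-967/464) = (31*735/745)*(-967/464) = ((1/745)*31*735)*(-967/464) = (4557/149)*(-967/464) = -4406619/69136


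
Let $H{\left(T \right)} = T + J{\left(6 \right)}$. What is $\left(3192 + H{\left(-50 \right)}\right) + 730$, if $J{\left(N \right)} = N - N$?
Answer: $3872$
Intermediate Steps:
$J{\left(N \right)} = 0$
$H{\left(T \right)} = T$ ($H{\left(T \right)} = T + 0 = T$)
$\left(3192 + H{\left(-50 \right)}\right) + 730 = \left(3192 - 50\right) + 730 = 3142 + 730 = 3872$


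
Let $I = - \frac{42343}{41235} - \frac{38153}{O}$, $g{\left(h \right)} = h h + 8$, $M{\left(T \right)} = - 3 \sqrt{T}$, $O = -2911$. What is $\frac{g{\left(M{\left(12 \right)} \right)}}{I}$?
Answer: $\frac{240070170}{24999629} \approx 9.603$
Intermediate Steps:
$g{\left(h \right)} = 8 + h^{2}$ ($g{\left(h \right)} = h^{2} + 8 = 8 + h^{2}$)
$I = \frac{1449978482}{120035085}$ ($I = - \frac{42343}{41235} - \frac{38153}{-2911} = \left(-42343\right) \frac{1}{41235} - - \frac{38153}{2911} = - \frac{42343}{41235} + \frac{38153}{2911} = \frac{1449978482}{120035085} \approx 12.08$)
$\frac{g{\left(M{\left(12 \right)} \right)}}{I} = \frac{8 + \left(- 3 \sqrt{12}\right)^{2}}{\frac{1449978482}{120035085}} = \left(8 + \left(- 3 \cdot 2 \sqrt{3}\right)^{2}\right) \frac{120035085}{1449978482} = \left(8 + \left(- 6 \sqrt{3}\right)^{2}\right) \frac{120035085}{1449978482} = \left(8 + 108\right) \frac{120035085}{1449978482} = 116 \cdot \frac{120035085}{1449978482} = \frac{240070170}{24999629}$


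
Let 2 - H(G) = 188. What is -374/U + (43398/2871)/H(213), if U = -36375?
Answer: -25534889/359712375 ≈ -0.070987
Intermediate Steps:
H(G) = -186 (H(G) = 2 - 1*188 = 2 - 188 = -186)
-374/U + (43398/2871)/H(213) = -374/(-36375) + (43398/2871)/(-186) = -374*(-1/36375) + (43398*(1/2871))*(-1/186) = 374/36375 + (4822/319)*(-1/186) = 374/36375 - 2411/29667 = -25534889/359712375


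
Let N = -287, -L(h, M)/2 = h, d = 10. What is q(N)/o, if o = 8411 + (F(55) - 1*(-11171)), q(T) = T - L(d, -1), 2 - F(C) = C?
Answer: -267/19529 ≈ -0.013672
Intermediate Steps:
F(C) = 2 - C
L(h, M) = -2*h
q(T) = 20 + T (q(T) = T - (-2)*10 = T - 1*(-20) = T + 20 = 20 + T)
o = 19529 (o = 8411 + ((2 - 1*55) - 1*(-11171)) = 8411 + ((2 - 55) + 11171) = 8411 + (-53 + 11171) = 8411 + 11118 = 19529)
q(N)/o = (20 - 287)/19529 = -267*1/19529 = -267/19529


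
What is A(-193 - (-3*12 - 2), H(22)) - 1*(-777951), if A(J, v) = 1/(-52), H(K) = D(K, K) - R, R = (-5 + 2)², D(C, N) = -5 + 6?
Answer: 40453451/52 ≈ 7.7795e+5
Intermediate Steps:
D(C, N) = 1
R = 9 (R = (-3)² = 9)
H(K) = -8 (H(K) = 1 - 1*9 = 1 - 9 = -8)
A(J, v) = -1/52
A(-193 - (-3*12 - 2), H(22)) - 1*(-777951) = -1/52 - 1*(-777951) = -1/52 + 777951 = 40453451/52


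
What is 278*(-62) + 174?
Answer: -17062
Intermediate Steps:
278*(-62) + 174 = -17236 + 174 = -17062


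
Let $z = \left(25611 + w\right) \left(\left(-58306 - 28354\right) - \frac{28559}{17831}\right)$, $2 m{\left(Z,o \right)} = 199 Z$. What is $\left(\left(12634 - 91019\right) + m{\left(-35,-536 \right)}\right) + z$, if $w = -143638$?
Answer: $\frac{364762597128241}{35662} \approx 1.0228 \cdot 10^{10}$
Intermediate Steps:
$m{\left(Z,o \right)} = \frac{199 Z}{2}$
$z = \frac{182382758343513}{17831}$ ($z = \left(25611 - 143638\right) \left(\left(-58306 - 28354\right) - \frac{28559}{17831}\right) = - 118027 \left(\left(-58306 - 28354\right) - \frac{28559}{17831}\right) = - 118027 \left(-86660 - \frac{28559}{17831}\right) = \left(-118027\right) \left(- \frac{1545263019}{17831}\right) = \frac{182382758343513}{17831} \approx 1.0228 \cdot 10^{10}$)
$\left(\left(12634 - 91019\right) + m{\left(-35,-536 \right)}\right) + z = \left(\left(12634 - 91019\right) + \frac{199}{2} \left(-35\right)\right) + \frac{182382758343513}{17831} = \left(-78385 - \frac{6965}{2}\right) + \frac{182382758343513}{17831} = - \frac{163735}{2} + \frac{182382758343513}{17831} = \frac{364762597128241}{35662}$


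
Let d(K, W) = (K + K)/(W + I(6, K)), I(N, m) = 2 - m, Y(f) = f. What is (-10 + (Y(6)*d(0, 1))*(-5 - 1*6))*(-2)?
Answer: 20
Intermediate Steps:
d(K, W) = 2*K/(2 + W - K) (d(K, W) = (K + K)/(W + (2 - K)) = (2*K)/(2 + W - K) = 2*K/(2 + W - K))
(-10 + (Y(6)*d(0, 1))*(-5 - 1*6))*(-2) = (-10 + (6*(2*0/(2 + 1 - 1*0)))*(-5 - 1*6))*(-2) = (-10 + (6*(2*0/(2 + 1 + 0)))*(-5 - 6))*(-2) = (-10 + (6*(2*0/3))*(-11))*(-2) = (-10 + (6*(2*0*(1/3)))*(-11))*(-2) = (-10 + (6*0)*(-11))*(-2) = (-10 + 0*(-11))*(-2) = (-10 + 0)*(-2) = -10*(-2) = 20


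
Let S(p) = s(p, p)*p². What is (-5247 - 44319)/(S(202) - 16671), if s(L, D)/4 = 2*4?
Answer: -4506/117187 ≈ -0.038451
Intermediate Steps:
s(L, D) = 32 (s(L, D) = 4*(2*4) = 4*8 = 32)
S(p) = 32*p²
(-5247 - 44319)/(S(202) - 16671) = (-5247 - 44319)/(32*202² - 16671) = -49566/(32*40804 - 16671) = -49566/(1305728 - 16671) = -49566/1289057 = -49566*1/1289057 = -4506/117187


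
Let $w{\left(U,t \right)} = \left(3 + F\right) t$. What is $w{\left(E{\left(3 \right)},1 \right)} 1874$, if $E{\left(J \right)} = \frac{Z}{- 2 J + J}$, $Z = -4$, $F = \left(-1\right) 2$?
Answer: $1874$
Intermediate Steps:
$F = -2$
$E{\left(J \right)} = \frac{4}{J}$ ($E{\left(J \right)} = - \frac{4}{- 2 J + J} = - \frac{4}{\left(-1\right) J} = - 4 \left(- \frac{1}{J}\right) = \frac{4}{J}$)
$w{\left(U,t \right)} = t$ ($w{\left(U,t \right)} = \left(3 - 2\right) t = 1 t = t$)
$w{\left(E{\left(3 \right)},1 \right)} 1874 = 1 \cdot 1874 = 1874$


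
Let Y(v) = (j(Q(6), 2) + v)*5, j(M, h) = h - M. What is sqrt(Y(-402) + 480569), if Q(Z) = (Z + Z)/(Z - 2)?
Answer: sqrt(478554) ≈ 691.78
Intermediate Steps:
Q(Z) = 2*Z/(-2 + Z) (Q(Z) = (2*Z)/(-2 + Z) = 2*Z/(-2 + Z))
Y(v) = -5 + 5*v (Y(v) = ((2 - 2*6/(-2 + 6)) + v)*5 = ((2 - 2*6/4) + v)*5 = ((2 - 1*3) + v)*5 = ((2 - 3) + v)*5 = (-1 + v)*5 = -5 + 5*v)
sqrt(Y(-402) + 480569) = sqrt((-5 + 5*(-402)) + 480569) = sqrt((-5 - 2010) + 480569) = sqrt(-2015 + 480569) = sqrt(478554)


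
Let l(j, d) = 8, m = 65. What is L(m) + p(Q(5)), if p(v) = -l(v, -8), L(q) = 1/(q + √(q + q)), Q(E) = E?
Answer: -503/63 - √130/4095 ≈ -7.9869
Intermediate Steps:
L(q) = 1/(q + √2*√q) (L(q) = 1/(q + √(2*q)) = 1/(q + √2*√q))
p(v) = -8 (p(v) = -1*8 = -8)
L(m) + p(Q(5)) = 1/(65 + √2*√65) - 8 = 1/(65 + √130) - 8 = -8 + 1/(65 + √130)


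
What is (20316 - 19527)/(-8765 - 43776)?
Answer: -789/52541 ≈ -0.015017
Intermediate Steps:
(20316 - 19527)/(-8765 - 43776) = 789/(-52541) = 789*(-1/52541) = -789/52541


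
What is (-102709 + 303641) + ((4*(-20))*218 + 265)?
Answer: 183757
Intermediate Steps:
(-102709 + 303641) + ((4*(-20))*218 + 265) = 200932 + (-80*218 + 265) = 200932 + (-17440 + 265) = 200932 - 17175 = 183757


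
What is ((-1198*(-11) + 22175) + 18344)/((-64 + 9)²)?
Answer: 53697/3025 ≈ 17.751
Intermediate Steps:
((-1198*(-11) + 22175) + 18344)/((-64 + 9)²) = ((13178 + 22175) + 18344)/((-55)²) = (35353 + 18344)/3025 = 53697*(1/3025) = 53697/3025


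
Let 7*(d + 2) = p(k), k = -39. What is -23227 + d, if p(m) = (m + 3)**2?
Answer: -161307/7 ≈ -23044.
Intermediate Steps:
p(m) = (3 + m)**2
d = 1282/7 (d = -2 + (3 - 39)**2/7 = -2 + (1/7)*(-36)**2 = -2 + (1/7)*1296 = -2 + 1296/7 = 1282/7 ≈ 183.14)
-23227 + d = -23227 + 1282/7 = -161307/7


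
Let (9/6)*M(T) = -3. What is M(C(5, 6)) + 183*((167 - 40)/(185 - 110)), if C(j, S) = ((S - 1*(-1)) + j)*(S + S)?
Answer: 7697/25 ≈ 307.88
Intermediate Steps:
C(j, S) = 2*S*(1 + S + j) (C(j, S) = ((S + 1) + j)*(2*S) = ((1 + S) + j)*(2*S) = (1 + S + j)*(2*S) = 2*S*(1 + S + j))
M(T) = -2 (M(T) = (⅔)*(-3) = -2)
M(C(5, 6)) + 183*((167 - 40)/(185 - 110)) = -2 + 183*((167 - 40)/(185 - 110)) = -2 + 183*(127/75) = -2 + 7747/25 = 7697/25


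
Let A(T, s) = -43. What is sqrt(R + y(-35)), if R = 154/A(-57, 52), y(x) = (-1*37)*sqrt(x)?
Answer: sqrt(-6622 - 68413*I*sqrt(35))/43 ≈ 10.376 - 10.548*I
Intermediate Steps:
y(x) = -37*sqrt(x)
R = -154/43 (R = 154/(-43) = 154*(-1/43) = -154/43 ≈ -3.5814)
sqrt(R + y(-35)) = sqrt(-154/43 - 37*I*sqrt(35))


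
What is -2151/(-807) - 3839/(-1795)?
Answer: 2319706/482855 ≈ 4.8041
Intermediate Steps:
-2151/(-807) - 3839/(-1795) = -2151*(-1/807) - 3839*(-1/1795) = 717/269 + 3839/1795 = 2319706/482855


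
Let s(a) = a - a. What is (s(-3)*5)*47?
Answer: 0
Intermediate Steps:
s(a) = 0
(s(-3)*5)*47 = (0*5)*47 = 0*47 = 0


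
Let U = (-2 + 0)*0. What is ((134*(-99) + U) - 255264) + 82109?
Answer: -186421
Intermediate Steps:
U = 0 (U = -2*0 = 0)
((134*(-99) + U) - 255264) + 82109 = ((134*(-99) + 0) - 255264) + 82109 = ((-13266 + 0) - 255264) + 82109 = (-13266 - 255264) + 82109 = -268530 + 82109 = -186421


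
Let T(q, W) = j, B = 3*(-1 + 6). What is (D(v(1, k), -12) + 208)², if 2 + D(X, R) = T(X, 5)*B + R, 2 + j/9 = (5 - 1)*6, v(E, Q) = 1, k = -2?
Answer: 10010896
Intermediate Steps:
B = 15 (B = 3*5 = 15)
j = 198 (j = -18 + 9*((5 - 1)*6) = -18 + 9*(4*6) = -18 + 9*24 = -18 + 216 = 198)
T(q, W) = 198
D(X, R) = 2968 + R (D(X, R) = -2 + (198*15 + R) = -2 + (2970 + R) = 2968 + R)
(D(v(1, k), -12) + 208)² = ((2968 - 12) + 208)² = (2956 + 208)² = 3164² = 10010896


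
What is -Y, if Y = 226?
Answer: -226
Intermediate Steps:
-Y = -1*226 = -226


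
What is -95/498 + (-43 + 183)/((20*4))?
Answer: 1553/996 ≈ 1.5592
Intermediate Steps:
-95/498 + (-43 + 183)/((20*4)) = -95*1/498 + 140/80 = -95/498 + 140*(1/80) = -95/498 + 7/4 = 1553/996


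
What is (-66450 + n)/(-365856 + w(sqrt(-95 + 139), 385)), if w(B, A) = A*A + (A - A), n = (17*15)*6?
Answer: 64920/217631 ≈ 0.29830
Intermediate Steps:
n = 1530 (n = 255*6 = 1530)
w(B, A) = A**2 (w(B, A) = A**2 + 0 = A**2)
(-66450 + n)/(-365856 + w(sqrt(-95 + 139), 385)) = (-66450 + 1530)/(-365856 + 385**2) = -64920/(-365856 + 148225) = -64920/(-217631) = -64920*(-1/217631) = 64920/217631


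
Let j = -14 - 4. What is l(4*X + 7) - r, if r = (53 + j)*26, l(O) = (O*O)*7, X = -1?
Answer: -847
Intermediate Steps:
l(O) = 7*O**2 (l(O) = O**2*7 = 7*O**2)
j = -18
r = 910 (r = (53 - 18)*26 = 35*26 = 910)
l(4*X + 7) - r = 7*(4*(-1) + 7)**2 - 1*910 = 7*(-4 + 7)**2 - 910 = 7*3**2 - 910 = 7*9 - 910 = 63 - 910 = -847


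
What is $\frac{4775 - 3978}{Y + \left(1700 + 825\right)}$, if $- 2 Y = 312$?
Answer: $\frac{797}{2369} \approx 0.33643$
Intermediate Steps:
$Y = -156$ ($Y = \left(- \frac{1}{2}\right) 312 = -156$)
$\frac{4775 - 3978}{Y + \left(1700 + 825\right)} = \frac{4775 - 3978}{-156 + \left(1700 + 825\right)} = \frac{797}{-156 + 2525} = \frac{797}{2369}$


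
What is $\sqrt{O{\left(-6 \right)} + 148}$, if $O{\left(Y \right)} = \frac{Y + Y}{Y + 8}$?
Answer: $\sqrt{142} \approx 11.916$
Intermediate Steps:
$O{\left(Y \right)} = \frac{2 Y}{8 + Y}$
$\sqrt{O{\left(-6 \right)} + 148} = \sqrt{2 \left(-6\right) \frac{1}{8 - 6} + 148} = \sqrt{2 \left(-6\right) \frac{1}{2} + 148} = \sqrt{-6 + 148} = \sqrt{142}$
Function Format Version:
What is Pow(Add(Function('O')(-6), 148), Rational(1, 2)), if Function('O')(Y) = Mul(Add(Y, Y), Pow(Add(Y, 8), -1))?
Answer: Pow(142, Rational(1, 2)) ≈ 11.916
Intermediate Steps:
Function('O')(Y) = Mul(2, Y, Pow(Add(8, Y), -1)) (Function('O')(Y) = Mul(Mul(2, Y), Pow(Add(8, Y), -1)) = Mul(2, Y, Pow(Add(8, Y), -1)))
Pow(Add(Function('O')(-6), 148), Rational(1, 2)) = Pow(Add(Mul(2, -6, Pow(Add(8, -6), -1)), 148), Rational(1, 2)) = Pow(Add(Mul(2, -6, Pow(2, -1)), 148), Rational(1, 2)) = Pow(Add(Mul(2, -6, Rational(1, 2)), 148), Rational(1, 2)) = Pow(Add(-6, 148), Rational(1, 2)) = Pow(142, Rational(1, 2))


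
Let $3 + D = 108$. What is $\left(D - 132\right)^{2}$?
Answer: $729$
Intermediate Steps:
$D = 105$ ($D = -3 + 108 = 105$)
$\left(D - 132\right)^{2} = \left(105 - 132\right)^{2} = \left(-27\right)^{2} = 729$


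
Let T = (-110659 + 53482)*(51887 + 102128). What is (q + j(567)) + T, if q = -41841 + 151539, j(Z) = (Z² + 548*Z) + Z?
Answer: -8805373185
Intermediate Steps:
j(Z) = Z² + 549*Z
T = -8806115655 (T = -57177*154015 = -8806115655)
q = 109698
(q + j(567)) + T = (109698 + 567*(549 + 567)) - 8806115655 = (109698 + 567*1116) - 8806115655 = (109698 + 632772) - 8806115655 = 742470 - 8806115655 = -8805373185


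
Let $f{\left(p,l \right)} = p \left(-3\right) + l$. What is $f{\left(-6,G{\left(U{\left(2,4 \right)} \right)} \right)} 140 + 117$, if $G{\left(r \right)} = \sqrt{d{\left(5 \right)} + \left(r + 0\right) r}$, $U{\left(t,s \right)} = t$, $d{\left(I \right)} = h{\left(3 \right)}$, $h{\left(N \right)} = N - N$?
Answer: $2917$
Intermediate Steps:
$h{\left(N \right)} = 0$
$d{\left(I \right)} = 0$
$G{\left(r \right)} = \sqrt{r^{2}}$ ($G{\left(r \right)} = \sqrt{0 + \left(r + 0\right) r} = \sqrt{0 + r r} = \sqrt{0 + r^{2}} = \sqrt{r^{2}}$)
$f{\left(p,l \right)} = l - 3 p$ ($f{\left(p,l \right)} = - 3 p + l = l - 3 p$)
$f{\left(-6,G{\left(U{\left(2,4 \right)} \right)} \right)} 140 + 117 = \left(\sqrt{2^{2}} - -18\right) 140 + 117 = \left(\sqrt{4} + 18\right) 140 + 117 = \left(2 + 18\right) 140 + 117 = 20 \cdot 140 + 117 = 2800 + 117 = 2917$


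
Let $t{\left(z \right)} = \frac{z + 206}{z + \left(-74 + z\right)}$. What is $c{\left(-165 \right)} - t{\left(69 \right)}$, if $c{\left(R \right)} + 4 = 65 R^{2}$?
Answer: $\frac{113255469}{64} \approx 1.7696 \cdot 10^{6}$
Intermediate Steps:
$c{\left(R \right)} = -4 + 65 R^{2}$
$t{\left(z \right)} = \frac{206 + z}{-74 + 2 z}$
$c{\left(-165 \right)} - t{\left(69 \right)} = \left(-4 + 65 \left(-165\right)^{2}\right) - \frac{206 + 69}{2 \left(-37 + 69\right)} = \left(-4 + 65 \cdot 27225\right) - \frac{1}{2} \cdot \frac{1}{32} \cdot 275 = \left(-4 + 1769625\right) - \frac{1}{2} \cdot \frac{1}{32} \cdot 275 = 1769621 - \frac{275}{64} = \frac{113255469}{64}$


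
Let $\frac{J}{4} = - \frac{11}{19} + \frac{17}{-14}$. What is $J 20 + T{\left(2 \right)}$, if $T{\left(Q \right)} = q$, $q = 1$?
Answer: $- \frac{18947}{133} \approx -142.46$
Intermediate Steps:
$T{\left(Q \right)} = 1$
$J = - \frac{954}{133}$ ($J = 4 \left(- \frac{11}{19} + \frac{17}{-14}\right) = 4 \left(\left(-11\right) \frac{1}{19} + 17 \left(- \frac{1}{14}\right)\right) = 4 \left(- \frac{11}{19} - \frac{17}{14}\right) = 4 \left(- \frac{477}{266}\right) = - \frac{954}{133} \approx -7.1729$)
$J 20 + T{\left(2 \right)} = \left(- \frac{954}{133}\right) 20 + 1 = - \frac{19080}{133} + 1 = - \frac{18947}{133}$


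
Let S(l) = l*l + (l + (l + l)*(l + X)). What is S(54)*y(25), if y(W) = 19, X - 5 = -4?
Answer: 169290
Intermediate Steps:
X = 1 (X = 5 - 4 = 1)
S(l) = l + l² + 2*l*(1 + l) (S(l) = l*l + (l + (l + l)*(l + 1)) = l² + (l + (2*l)*(1 + l)) = l² + (l + 2*l*(1 + l)) = l + l² + 2*l*(1 + l))
S(54)*y(25) = (3*54*(1 + 54))*19 = (3*54*55)*19 = 8910*19 = 169290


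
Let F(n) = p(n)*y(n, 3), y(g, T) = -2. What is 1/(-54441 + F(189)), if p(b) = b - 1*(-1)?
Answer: -1/54821 ≈ -1.8241e-5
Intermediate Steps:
p(b) = 1 + b (p(b) = b + 1 = 1 + b)
F(n) = -2 - 2*n (F(n) = (1 + n)*(-2) = -2 - 2*n)
1/(-54441 + F(189)) = 1/(-54441 + (-2 - 2*189)) = 1/(-54441 + (-2 - 378)) = 1/(-54441 - 380) = 1/(-54821) = -1/54821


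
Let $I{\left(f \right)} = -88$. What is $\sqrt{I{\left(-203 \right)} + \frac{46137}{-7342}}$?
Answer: $\frac{i \sqrt{5082374686}}{7342} \approx 9.71 i$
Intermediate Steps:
$\sqrt{I{\left(-203 \right)} + \frac{46137}{-7342}} = \sqrt{-88 + \frac{46137}{-7342}} = \sqrt{-88 + 46137 \left(- \frac{1}{7342}\right)} = \sqrt{-88 - \frac{46137}{7342}} = \sqrt{- \frac{692233}{7342}} = \frac{i \sqrt{5082374686}}{7342}$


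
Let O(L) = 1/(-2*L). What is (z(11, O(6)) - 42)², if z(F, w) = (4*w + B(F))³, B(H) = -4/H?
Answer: 2315026153441/1291467969 ≈ 1792.6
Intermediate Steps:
O(L) = -1/(2*L)
z(F, w) = (-4/F + 4*w)³ (z(F, w) = (4*w - 4/F)³ = (-4/F + 4*w)³)
(z(11, O(6)) - 42)² = (64*(-1 + 11*(-½/6))³/11³ - 42)² = (64*(1/1331)*(-1 + 11*(-½*⅙))³ - 42)² = (64*(1/1331)*(-1 + 11*(-1/12))³ - 42)² = (64*(1/1331)*(-1 - 11/12)³ - 42)² = (64*(1/1331)*(-23/12)³ - 42)² = (64*(1/1331)*(-12167/1728) - 42)² = (-12167/35937 - 42)² = (-1521521/35937)² = 2315026153441/1291467969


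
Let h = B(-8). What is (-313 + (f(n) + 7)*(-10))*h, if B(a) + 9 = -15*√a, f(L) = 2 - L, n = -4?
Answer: 3987 + 13290*I*√2 ≈ 3987.0 + 18795.0*I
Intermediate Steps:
B(a) = -9 - 15*√a
h = -9 - 30*I*√2 ≈ -9.0 - 42.426*I
(-313 + (f(n) + 7)*(-10))*h = (-313 + ((2 - 1*(-4)) + 7)*(-10))*(-9 - 30*I*√2) = (-313 + ((2 + 4) + 7)*(-10))*(-9 - 30*I*√2) = (-313 + (6 + 7)*(-10))*(-9 - 30*I*√2) = (-313 + 13*(-10))*(-9 - 30*I*√2) = (-313 - 130)*(-9 - 30*I*√2) = -443*(-9 - 30*I*√2) = 3987 + 13290*I*√2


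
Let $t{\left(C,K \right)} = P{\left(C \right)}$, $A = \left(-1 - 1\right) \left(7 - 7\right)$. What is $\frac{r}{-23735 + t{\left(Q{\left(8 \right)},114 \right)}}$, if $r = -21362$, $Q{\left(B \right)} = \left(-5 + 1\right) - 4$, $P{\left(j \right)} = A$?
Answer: $\frac{21362}{23735} \approx 0.90002$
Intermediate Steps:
$A = 0$ ($A = \left(-2\right) 0 = 0$)
$P{\left(j \right)} = 0$
$Q{\left(B \right)} = -8$ ($Q{\left(B \right)} = -4 - 4 = -8$)
$t{\left(C,K \right)} = 0$
$\frac{r}{-23735 + t{\left(Q{\left(8 \right)},114 \right)}} = - \frac{21362}{-23735 + 0} = - \frac{21362}{-23735} = \left(-21362\right) \left(- \frac{1}{23735}\right) = \frac{21362}{23735}$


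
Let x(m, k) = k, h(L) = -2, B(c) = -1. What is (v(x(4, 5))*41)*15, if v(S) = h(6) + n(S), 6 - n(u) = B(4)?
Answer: 3075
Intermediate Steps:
n(u) = 7 (n(u) = 6 - 1*(-1) = 6 + 1 = 7)
v(S) = 5 (v(S) = -2 + 7 = 5)
(v(x(4, 5))*41)*15 = (5*41)*15 = 205*15 = 3075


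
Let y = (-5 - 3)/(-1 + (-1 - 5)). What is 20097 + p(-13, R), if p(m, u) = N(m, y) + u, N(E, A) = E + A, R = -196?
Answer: 139224/7 ≈ 19889.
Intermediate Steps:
y = 8/7 (y = -8/(-1 - 6) = -8/(-7) = -8*(-1/7) = 8/7 ≈ 1.1429)
N(E, A) = A + E
p(m, u) = 8/7 + m + u (p(m, u) = (8/7 + m) + u = 8/7 + m + u)
20097 + p(-13, R) = 20097 + (8/7 - 13 - 196) = 20097 - 1455/7 = 139224/7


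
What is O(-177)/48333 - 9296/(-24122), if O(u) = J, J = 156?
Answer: 10787300/27759253 ≈ 0.38860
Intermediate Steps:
O(u) = 156
O(-177)/48333 - 9296/(-24122) = 156/48333 - 9296/(-24122) = 156*(1/48333) - 9296*(-1/24122) = 52/16111 + 664/1723 = 10787300/27759253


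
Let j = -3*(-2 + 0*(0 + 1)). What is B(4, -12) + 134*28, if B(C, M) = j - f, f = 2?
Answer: 3756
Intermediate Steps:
j = 6 (j = -3*(-2 + 0*1) = -3*(-2 + 0) = -3*(-2) = 6)
B(C, M) = 4 (B(C, M) = 6 - 1*2 = 6 - 2 = 4)
B(4, -12) + 134*28 = 4 + 134*28 = 4 + 3752 = 3756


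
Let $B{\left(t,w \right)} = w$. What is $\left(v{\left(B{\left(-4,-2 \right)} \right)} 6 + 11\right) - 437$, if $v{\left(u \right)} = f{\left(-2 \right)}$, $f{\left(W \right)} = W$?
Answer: $-438$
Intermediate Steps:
$v{\left(u \right)} = -2$
$\left(v{\left(B{\left(-4,-2 \right)} \right)} 6 + 11\right) - 437 = \left(\left(-2\right) 6 + 11\right) - 437 = \left(-12 + 11\right) - 437 = -1 - 437 = -438$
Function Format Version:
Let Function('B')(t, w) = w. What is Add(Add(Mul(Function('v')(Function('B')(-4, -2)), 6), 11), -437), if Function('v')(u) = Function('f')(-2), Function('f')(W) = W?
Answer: -438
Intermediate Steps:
Function('v')(u) = -2
Add(Add(Mul(Function('v')(Function('B')(-4, -2)), 6), 11), -437) = Add(Add(Mul(-2, 6), 11), -437) = Add(Add(-12, 11), -437) = Add(-1, -437) = -438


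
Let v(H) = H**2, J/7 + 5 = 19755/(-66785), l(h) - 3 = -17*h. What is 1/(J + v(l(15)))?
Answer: 13357/847727776 ≈ 1.5756e-5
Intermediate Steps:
l(h) = 3 - 17*h
J = -495152/13357 (J = -35 + 7*(19755/(-66785)) = -35 + 7*(19755*(-1/66785)) = -35 + 7*(-3951/13357) = -35 - 27657/13357 = -495152/13357 ≈ -37.071)
1/(J + v(l(15))) = 1/(-495152/13357 + (3 - 17*15)**2) = 1/(-495152/13357 + (3 - 255)**2) = 1/(-495152/13357 + (-252)**2) = 1/(-495152/13357 + 63504) = 1/(847727776/13357) = 13357/847727776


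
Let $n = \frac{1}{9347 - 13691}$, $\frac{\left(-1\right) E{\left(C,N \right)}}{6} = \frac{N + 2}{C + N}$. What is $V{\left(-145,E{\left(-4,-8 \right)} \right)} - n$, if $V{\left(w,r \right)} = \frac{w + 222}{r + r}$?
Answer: $- \frac{55747}{4344} \approx -12.833$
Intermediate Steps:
$E{\left(C,N \right)} = - \frac{6 \left(2 + N\right)}{C + N}$ ($E{\left(C,N \right)} = - 6 \frac{N + 2}{C + N} = - 6 \frac{2 + N}{C + N} = - \frac{6 \left(2 + N\right)}{C + N}$)
$V{\left(w,r \right)} = \frac{222 + w}{2 r}$
$n = - \frac{1}{4344}$ ($n = \frac{1}{-4344} = - \frac{1}{4344} \approx -0.0002302$)
$V{\left(-145,E{\left(-4,-8 \right)} \right)} - n = \frac{222 - 145}{2 \frac{6 \left(-2 - -8\right)}{-4 - 8}} - - \frac{1}{4344} = \frac{1}{2} \frac{1}{6 \frac{1}{-12} \left(-2 + 8\right)} 77 + \frac{1}{4344} = \frac{1}{2} \frac{1}{6 \left(- \frac{1}{12}\right) 6} \cdot 77 + \frac{1}{4344} = \frac{1}{2} \frac{1}{-3} \cdot 77 + \frac{1}{4344} = \frac{1}{2} \left(- \frac{1}{3}\right) 77 + \frac{1}{4344} = - \frac{77}{6} + \frac{1}{4344} = - \frac{55747}{4344}$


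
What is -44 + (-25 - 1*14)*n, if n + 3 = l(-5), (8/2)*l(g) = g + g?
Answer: 341/2 ≈ 170.50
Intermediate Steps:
l(g) = g/2 (l(g) = (g + g)/4 = (2*g)/4 = g/2)
n = -11/2 (n = -3 + (1/2)*(-5) = -3 - 5/2 = -11/2 ≈ -5.5000)
-44 + (-25 - 1*14)*n = -44 + (-25 - 1*14)*(-11/2) = -44 + (-25 - 14)*(-11/2) = -44 - 39*(-11/2) = -44 + 429/2 = 341/2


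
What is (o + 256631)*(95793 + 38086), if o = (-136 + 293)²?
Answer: 37657485120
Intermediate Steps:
o = 24649 (o = 157² = 24649)
(o + 256631)*(95793 + 38086) = (24649 + 256631)*(95793 + 38086) = 281280*133879 = 37657485120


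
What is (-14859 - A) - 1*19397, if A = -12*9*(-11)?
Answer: -35444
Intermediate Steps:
A = 1188 (A = -108*(-11) = 1188)
(-14859 - A) - 1*19397 = (-14859 - 1*1188) - 1*19397 = (-14859 - 1188) - 19397 = -16047 - 19397 = -35444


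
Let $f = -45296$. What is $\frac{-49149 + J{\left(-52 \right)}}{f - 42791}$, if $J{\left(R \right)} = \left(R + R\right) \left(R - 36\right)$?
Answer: $\frac{39997}{88087} \approx 0.45406$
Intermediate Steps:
$J{\left(R \right)} = 2 R \left(-36 + R\right)$ ($J{\left(R \right)} = 2 R \left(R - 36\right) = 2 R \left(-36 + R\right)$)
$\frac{-49149 + J{\left(-52 \right)}}{f - 42791} = \frac{-49149 + 2 \left(-52\right) \left(-36 - 52\right)}{-45296 - 42791} = \frac{-49149 + 2 \left(-52\right) \left(-88\right)}{-88087} = \left(-49149 + 9152\right) \left(- \frac{1}{88087}\right) = \left(-39997\right) \left(- \frac{1}{88087}\right) = \frac{39997}{88087}$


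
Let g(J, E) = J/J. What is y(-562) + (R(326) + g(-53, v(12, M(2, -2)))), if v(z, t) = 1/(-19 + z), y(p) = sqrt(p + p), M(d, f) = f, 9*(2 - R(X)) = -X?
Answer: 353/9 + 2*I*sqrt(281) ≈ 39.222 + 33.526*I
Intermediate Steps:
R(X) = 2 + X/9 (R(X) = 2 - (-1)*X/9 = 2 + X/9)
y(p) = sqrt(2)*sqrt(p) (y(p) = sqrt(2*p) = sqrt(2)*sqrt(p))
g(J, E) = 1
y(-562) + (R(326) + g(-53, v(12, M(2, -2)))) = sqrt(2)*sqrt(-562) + ((2 + (1/9)*326) + 1) = sqrt(2)*(I*sqrt(562)) + ((2 + 326/9) + 1) = 2*I*sqrt(281) + (344/9 + 1) = 2*I*sqrt(281) + 353/9 = 353/9 + 2*I*sqrt(281)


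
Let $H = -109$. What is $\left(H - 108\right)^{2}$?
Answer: $47089$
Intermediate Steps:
$\left(H - 108\right)^{2} = \left(-109 - 108\right)^{2} = \left(-217\right)^{2} = 47089$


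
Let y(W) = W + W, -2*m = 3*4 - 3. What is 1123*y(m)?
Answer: -10107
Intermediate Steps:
m = -9/2 (m = -(3*4 - 3)/2 = -(12 - 3)/2 = -1/2*9 = -9/2 ≈ -4.5000)
y(W) = 2*W
1123*y(m) = 1123*(2*(-9/2)) = 1123*(-9) = -10107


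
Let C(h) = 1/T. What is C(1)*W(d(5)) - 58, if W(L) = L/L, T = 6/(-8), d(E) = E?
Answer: -178/3 ≈ -59.333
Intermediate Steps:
T = -¾ (T = 6*(-⅛) = -¾ ≈ -0.75000)
C(h) = -4/3 (C(h) = 1/(-¾) = -4/3)
W(L) = 1
C(1)*W(d(5)) - 58 = -4/3*1 - 58 = -4/3 - 58 = -178/3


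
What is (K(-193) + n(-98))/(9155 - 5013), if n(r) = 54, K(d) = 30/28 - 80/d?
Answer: 149923/11191684 ≈ 0.013396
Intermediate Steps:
K(d) = 15/14 - 80/d (K(d) = 30*(1/28) - 80/d = 15/14 - 80/d)
(K(-193) + n(-98))/(9155 - 5013) = ((15/14 - 80/(-193)) + 54)/(9155 - 5013) = ((15/14 - 80*(-1/193)) + 54)/4142 = ((15/14 + 80/193) + 54)*(1/4142) = (4015/2702 + 54)*(1/4142) = (149923/2702)*(1/4142) = 149923/11191684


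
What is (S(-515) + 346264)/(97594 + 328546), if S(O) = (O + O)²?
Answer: 31981/9685 ≈ 3.3021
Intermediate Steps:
S(O) = 4*O² (S(O) = (2*O)² = 4*O²)
(S(-515) + 346264)/(97594 + 328546) = (4*(-515)² + 346264)/(97594 + 328546) = (4*265225 + 346264)/426140 = (1060900 + 346264)*(1/426140) = 1407164*(1/426140) = 31981/9685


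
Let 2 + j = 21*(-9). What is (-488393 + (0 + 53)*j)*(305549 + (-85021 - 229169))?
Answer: 4307676756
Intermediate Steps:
j = -191 (j = -2 + 21*(-9) = -2 - 189 = -191)
(-488393 + (0 + 53)*j)*(305549 + (-85021 - 229169)) = (-488393 + (0 + 53)*(-191))*(305549 + (-85021 - 229169)) = (-488393 + 53*(-191))*(305549 - 314190) = (-488393 - 10123)*(-8641) = -498516*(-8641) = 4307676756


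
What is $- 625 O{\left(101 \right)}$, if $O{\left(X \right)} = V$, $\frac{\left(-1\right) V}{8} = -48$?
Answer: $-240000$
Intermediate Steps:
$V = 384$ ($V = \left(-8\right) \left(-48\right) = 384$)
$O{\left(X \right)} = 384$
$- 625 O{\left(101 \right)} = \left(-625\right) 384 = -240000$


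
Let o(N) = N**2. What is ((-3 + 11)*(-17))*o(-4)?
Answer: -2176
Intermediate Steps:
((-3 + 11)*(-17))*o(-4) = ((-3 + 11)*(-17))*(-4)**2 = (8*(-17))*16 = -136*16 = -2176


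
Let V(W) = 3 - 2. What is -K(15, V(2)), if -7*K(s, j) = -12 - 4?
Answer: -16/7 ≈ -2.2857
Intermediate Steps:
V(W) = 1
K(s, j) = 16/7 (K(s, j) = -(-12 - 4)/7 = -⅐*(-16) = 16/7)
-K(15, V(2)) = -1*16/7 = -16/7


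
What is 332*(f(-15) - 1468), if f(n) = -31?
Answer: -497668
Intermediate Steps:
332*(f(-15) - 1468) = 332*(-31 - 1468) = 332*(-1499) = -497668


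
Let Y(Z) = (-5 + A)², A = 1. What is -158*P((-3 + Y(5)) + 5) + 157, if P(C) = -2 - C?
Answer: 3317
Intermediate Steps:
Y(Z) = 16 (Y(Z) = (-5 + 1)² = (-4)² = 16)
-158*P((-3 + Y(5)) + 5) + 157 = -158*(-2 - ((-3 + 16) + 5)) + 157 = -158*(-2 - (13 + 5)) + 157 = -158*(-2 - 1*18) + 157 = -158*(-2 - 18) + 157 = -158*(-20) + 157 = 3160 + 157 = 3317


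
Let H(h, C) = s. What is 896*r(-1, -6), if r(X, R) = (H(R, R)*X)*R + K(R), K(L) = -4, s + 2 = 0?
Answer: -14336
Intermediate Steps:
s = -2 (s = -2 + 0 = -2)
H(h, C) = -2
r(X, R) = -4 - 2*R*X (r(X, R) = (-2*X)*R - 4 = -2*R*X - 4 = -4 - 2*R*X)
896*r(-1, -6) = 896*(-4 - 2*(-6)*(-1)) = 896*(-4 - 12) = 896*(-16) = -14336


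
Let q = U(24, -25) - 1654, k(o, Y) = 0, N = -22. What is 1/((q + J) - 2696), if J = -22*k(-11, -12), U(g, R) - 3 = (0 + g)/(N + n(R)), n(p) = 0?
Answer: -11/47829 ≈ -0.00022999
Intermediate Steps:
U(g, R) = 3 - g/22 (U(g, R) = 3 + (0 + g)/(-22 + 0) = 3 + g/(-22) = 3 + g*(-1/22) = 3 - g/22)
J = 0 (J = -22*0 = 0)
q = -18173/11 (q = (3 - 1/22*24) - 1654 = (3 - 12/11) - 1654 = 21/11 - 1654 = -18173/11 ≈ -1652.1)
1/((q + J) - 2696) = 1/((-18173/11 + 0) - 2696) = 1/(-18173/11 - 2696) = 1/(-47829/11) = -11/47829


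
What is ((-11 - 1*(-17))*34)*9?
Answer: 1836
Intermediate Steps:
((-11 - 1*(-17))*34)*9 = ((-11 + 17)*34)*9 = (6*34)*9 = 204*9 = 1836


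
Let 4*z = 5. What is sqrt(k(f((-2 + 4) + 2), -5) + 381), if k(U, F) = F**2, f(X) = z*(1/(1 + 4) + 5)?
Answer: sqrt(406) ≈ 20.149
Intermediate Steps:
z = 5/4 (z = (1/4)*5 = 5/4 ≈ 1.2500)
f(X) = 13/2 (f(X) = 5*(1/(1 + 4) + 5)/4 = 5*(1/5 + 5)/4 = (5/4)*(26/5) = 13/2)
sqrt(k(f((-2 + 4) + 2), -5) + 381) = sqrt((-5)**2 + 381) = sqrt(25 + 381) = sqrt(406)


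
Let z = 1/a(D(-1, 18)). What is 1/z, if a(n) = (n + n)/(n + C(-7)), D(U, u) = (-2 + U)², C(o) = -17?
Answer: -9/4 ≈ -2.2500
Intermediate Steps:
a(n) = 2*n/(-17 + n) (a(n) = (n + n)/(n - 17) = (2*n)/(-17 + n) = 2*n/(-17 + n))
z = -4/9 (z = 1/(2*(-2 - 1)²/(-17 + (-2 - 1)²)) = 1/(2*(-3)²/(-17 + (-3)²)) = 1/(2*9/(-17 + 9)) = 1/(2*9/(-8)) = 1/(2*9*(-⅛)) = 1/(-9/4) = -4/9 ≈ -0.44444)
1/z = 1/(-4/9) = -9/4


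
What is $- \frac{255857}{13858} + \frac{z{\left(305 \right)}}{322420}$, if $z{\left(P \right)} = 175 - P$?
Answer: $- \frac{2062380387}{111702409} \approx -18.463$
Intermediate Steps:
$- \frac{255857}{13858} + \frac{z{\left(305 \right)}}{322420} = - \frac{255857}{13858} + \frac{175 - 305}{322420} = \left(-255857\right) \frac{1}{13858} + \left(175 - 305\right) \frac{1}{322420} = - \frac{255857}{13858} - \frac{13}{32242} = - \frac{2062380387}{111702409}$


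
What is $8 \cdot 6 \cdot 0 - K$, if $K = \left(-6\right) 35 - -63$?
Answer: $147$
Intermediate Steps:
$K = -147$ ($K = -210 + 63 = -147$)
$8 \cdot 6 \cdot 0 - K = 8 \cdot 6 \cdot 0 - -147 = 48 \cdot 0 + 147 = 0 + 147 = 147$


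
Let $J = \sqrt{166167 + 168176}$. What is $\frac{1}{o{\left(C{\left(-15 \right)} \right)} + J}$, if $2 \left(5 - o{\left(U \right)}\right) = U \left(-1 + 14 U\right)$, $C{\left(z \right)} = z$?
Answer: $- \frac{6310}{8616653} - \frac{4 \sqrt{334343}}{8616653} \approx -0.0010007$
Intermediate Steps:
$J = \sqrt{334343} \approx 578.22$
$o{\left(U \right)} = 5 - \frac{U \left(-1 + 14 U\right)}{2}$
$\frac{1}{o{\left(C{\left(-15 \right)} \right)} + J} = \frac{1}{\left(5 + \frac{1}{2} \left(-15\right) - 7 \left(-15\right)^{2}\right) + \sqrt{334343}} = \frac{1}{\left(5 - \frac{15}{2} - 1575\right) + \sqrt{334343}} = \frac{1}{- \frac{3155}{2} + \sqrt{334343}}$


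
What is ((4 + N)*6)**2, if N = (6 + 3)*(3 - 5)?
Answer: 7056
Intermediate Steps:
N = -18 (N = 9*(-2) = -18)
((4 + N)*6)**2 = ((4 - 18)*6)**2 = (-14*6)**2 = (-84)**2 = 7056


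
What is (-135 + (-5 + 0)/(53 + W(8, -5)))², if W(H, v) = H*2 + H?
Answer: 108160000/5929 ≈ 18243.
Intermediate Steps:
W(H, v) = 3*H (W(H, v) = 2*H + H = 3*H)
(-135 + (-5 + 0)/(53 + W(8, -5)))² = (-135 + (-5 + 0)/(53 + 3*8))² = (-135 - 5/(53 + 24))² = (-135 - 5/77)² = (-10400/77)² = 108160000/5929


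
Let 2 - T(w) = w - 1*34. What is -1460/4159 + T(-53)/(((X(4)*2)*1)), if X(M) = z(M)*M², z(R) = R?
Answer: 183271/532352 ≈ 0.34427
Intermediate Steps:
T(w) = 36 - w (T(w) = 2 - (w - 1*34) = 2 - (w - 34) = 2 - (-34 + w) = 2 + (34 - w) = 36 - w)
X(M) = M³ (X(M) = M*M² = M³)
-1460/4159 + T(-53)/(((X(4)*2)*1)) = -1460/4159 + (36 - 1*(-53))/(((4³*2)*1)) = -1460*1/4159 + (36 + 53)/(((64*2)*1)) = -1460/4159 + 89/((128*1)) = -1460/4159 + 89/128 = 183271/532352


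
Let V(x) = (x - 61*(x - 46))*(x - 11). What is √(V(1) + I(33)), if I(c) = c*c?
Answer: I*√26371 ≈ 162.39*I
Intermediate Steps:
I(c) = c²
V(x) = (-11 + x)*(2806 - 60*x) (V(x) = (x - 61*(-46 + x))*(-11 + x) = (x + (2806 - 61*x))*(-11 + x) = (2806 - 60*x)*(-11 + x) = (-11 + x)*(2806 - 60*x))
√(V(1) + I(33)) = √((-30866 - 60*1² + 3466*1) + 33²) = √((-30866 - 60*1 + 3466) + 1089) = √((-30866 - 60 + 3466) + 1089) = √(-27460 + 1089) = √(-26371) = I*√26371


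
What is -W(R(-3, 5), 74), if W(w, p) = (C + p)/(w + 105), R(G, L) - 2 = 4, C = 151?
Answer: -75/37 ≈ -2.0270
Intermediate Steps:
R(G, L) = 6 (R(G, L) = 2 + 4 = 6)
W(w, p) = (151 + p)/(105 + w) (W(w, p) = (151 + p)/(w + 105) = (151 + p)/(105 + w))
-W(R(-3, 5), 74) = -(151 + 74)/(105 + 6) = -225/111 = -1*75/37 = -75/37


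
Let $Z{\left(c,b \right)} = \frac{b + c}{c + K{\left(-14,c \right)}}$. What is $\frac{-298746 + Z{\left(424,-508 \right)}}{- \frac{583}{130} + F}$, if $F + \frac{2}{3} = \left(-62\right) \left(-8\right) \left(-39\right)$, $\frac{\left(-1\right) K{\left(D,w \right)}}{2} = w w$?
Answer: $\frac{747184657635}{48393581797} \approx 15.44$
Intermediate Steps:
$K{\left(D,w \right)} = - 2 w^{2}$ ($K{\left(D,w \right)} = - 2 w w = - 2 w^{2}$)
$Z{\left(c,b \right)} = \frac{b + c}{c - 2 c^{2}}$
$F = - \frac{58034}{3}$ ($F = - \frac{2}{3} + \left(-62\right) \left(-8\right) \left(-39\right) = - \frac{2}{3} + 496 \left(-39\right) = - \frac{2}{3} - 19344 = - \frac{58034}{3} \approx -19345.0$)
$\frac{-298746 + Z{\left(424,-508 \right)}}{- \frac{583}{130} + F} = \frac{-298746 + \frac{\left(-1\right) \left(-508\right) - 424}{424 \left(-1 + 2 \cdot 424\right)}}{- \frac{583}{130} - \frac{58034}{3}} = \frac{-298746 + \frac{508 - 424}{424 \left(-1 + 848\right)}}{\left(-583\right) \frac{1}{130} - \frac{58034}{3}} = \frac{-298746 + \frac{1}{424} \cdot \frac{1}{847} \cdot 84}{- \frac{583}{130} - \frac{58034}{3}} = \frac{-298746 + \frac{1}{424} \cdot \frac{1}{847} \cdot 84}{- \frac{7546169}{390}} = \left(-298746 + \frac{3}{12826}\right) \left(- \frac{390}{7546169}\right) = \left(- \frac{3831716193}{12826}\right) \left(- \frac{390}{7546169}\right) = \frac{747184657635}{48393581797}$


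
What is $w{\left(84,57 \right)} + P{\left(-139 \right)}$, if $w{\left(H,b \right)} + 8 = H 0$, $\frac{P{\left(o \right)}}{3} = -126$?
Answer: $-386$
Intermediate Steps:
$P{\left(o \right)} = -378$ ($P{\left(o \right)} = 3 \left(-126\right) = -378$)
$w{\left(H,b \right)} = -8$ ($w{\left(H,b \right)} = -8 + H 0 = -8 + 0 = -8$)
$w{\left(84,57 \right)} + P{\left(-139 \right)} = -8 - 378 = -386$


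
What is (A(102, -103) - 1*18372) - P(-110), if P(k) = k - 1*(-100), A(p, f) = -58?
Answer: -18420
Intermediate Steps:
P(k) = 100 + k (P(k) = k + 100 = 100 + k)
(A(102, -103) - 1*18372) - P(-110) = (-58 - 1*18372) - (100 - 110) = (-58 - 18372) - 1*(-10) = -18430 + 10 = -18420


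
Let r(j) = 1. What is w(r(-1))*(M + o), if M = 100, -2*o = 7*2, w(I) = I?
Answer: 93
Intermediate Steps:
o = -7 (o = -7*2/2 = -½*14 = -7)
w(r(-1))*(M + o) = 1*(100 - 7) = 1*93 = 93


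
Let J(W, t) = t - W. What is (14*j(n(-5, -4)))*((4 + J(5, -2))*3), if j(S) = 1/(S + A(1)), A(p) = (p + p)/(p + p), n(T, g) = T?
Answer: 63/2 ≈ 31.500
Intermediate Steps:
A(p) = 1 (A(p) = (2*p)/((2*p)) = (2*p)*(1/(2*p)) = 1)
j(S) = 1/(1 + S) (j(S) = 1/(S + 1) = 1/(1 + S))
(14*j(n(-5, -4)))*((4 + J(5, -2))*3) = (14/(1 - 5))*((4 + (-2 - 1*5))*3) = (14/(-4))*((4 + (-2 - 5))*3) = (14*(-¼))*((4 - 7)*3) = -(-21)*3/2 = -7/2*(-9) = 63/2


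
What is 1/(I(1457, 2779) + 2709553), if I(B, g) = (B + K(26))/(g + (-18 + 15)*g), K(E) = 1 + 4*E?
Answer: 2779/7529847006 ≈ 3.6906e-7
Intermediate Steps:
I(B, g) = -(105 + B)/(2*g) (I(B, g) = (B + (1 + 4*26))/(g + (-18 + 15)*g) = (B + (1 + 104))/(g - 3*g) = (B + 105)/((-2*g)) = (105 + B)*(-1/(2*g)) = -(105 + B)/(2*g))
1/(I(1457, 2779) + 2709553) = 1/((1/2)*(-105 - 1*1457)/2779 + 2709553) = 1/((1/2)*(1/2779)*(-105 - 1457) + 2709553) = 1/((1/2)*(1/2779)*(-1562) + 2709553) = 1/(-781/2779 + 2709553) = 1/(7529847006/2779) = 2779/7529847006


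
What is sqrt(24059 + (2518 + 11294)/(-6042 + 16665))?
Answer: sqrt(301684428943)/3541 ≈ 155.11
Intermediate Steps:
sqrt(24059 + (2518 + 11294)/(-6042 + 16665)) = sqrt(24059 + 13812/10623) = sqrt(24059 + 13812*(1/10623)) = sqrt(24059 + 4604/3541) = sqrt(85197523/3541) = sqrt(301684428943)/3541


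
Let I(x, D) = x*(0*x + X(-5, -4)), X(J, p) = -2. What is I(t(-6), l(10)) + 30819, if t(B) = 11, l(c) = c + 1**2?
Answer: 30797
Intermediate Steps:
l(c) = 1 + c (l(c) = c + 1 = 1 + c)
I(x, D) = -2*x (I(x, D) = x*(0*x - 2) = x*(0 - 2) = x*(-2) = -2*x)
I(t(-6), l(10)) + 30819 = -2*11 + 30819 = -22 + 30819 = 30797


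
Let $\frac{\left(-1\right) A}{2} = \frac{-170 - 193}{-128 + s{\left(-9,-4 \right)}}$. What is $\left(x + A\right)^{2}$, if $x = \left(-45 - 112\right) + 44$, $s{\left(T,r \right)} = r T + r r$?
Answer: $\frac{21687649}{1444} \approx 15019.0$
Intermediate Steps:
$s{\left(T,r \right)} = r^{2} + T r$ ($s{\left(T,r \right)} = T r + r^{2} = r^{2} + T r$)
$x = -113$ ($x = -157 + 44 = -113$)
$A = - \frac{363}{38}$ ($A = - 2 \frac{-170 - 193}{-128 - 4 \left(-9 - 4\right)} = - 2 \left(- \frac{363}{-128 - -52}\right) = - 2 \left(- \frac{363}{-128 + 52}\right) = - 2 \left(- \frac{363}{-76}\right) = - 2 \left(\left(-363\right) \left(- \frac{1}{76}\right)\right) = \left(-2\right) \frac{363}{76} = - \frac{363}{38} \approx -9.5526$)
$\left(x + A\right)^{2} = \left(-113 - \frac{363}{38}\right)^{2} = \left(- \frac{4657}{38}\right)^{2} = \frac{21687649}{1444}$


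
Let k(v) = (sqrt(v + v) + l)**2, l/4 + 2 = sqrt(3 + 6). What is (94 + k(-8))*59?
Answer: 5546 + 1888*I ≈ 5546.0 + 1888.0*I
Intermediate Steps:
l = 4 (l = -8 + 4*sqrt(3 + 6) = -8 + 4*sqrt(9) = -8 + 4*3 = -8 + 12 = 4)
k(v) = (4 + sqrt(2)*sqrt(v))**2 (k(v) = (sqrt(v + v) + 4)**2 = (sqrt(2*v) + 4)**2 = (sqrt(2)*sqrt(v) + 4)**2 = (4 + sqrt(2)*sqrt(v))**2)
(94 + k(-8))*59 = (94 + (4 + sqrt(2)*sqrt(-8))**2)*59 = (94 + (4 + sqrt(2)*(2*I*sqrt(2)))**2)*59 = (94 + (4 + 4*I)**2)*59 = 5546 + 59*(4 + 4*I)**2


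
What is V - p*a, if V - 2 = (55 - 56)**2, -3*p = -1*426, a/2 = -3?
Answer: 855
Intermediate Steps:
a = -6 (a = 2*(-3) = -6)
p = 142 (p = -(-1)*426/3 = -1/3*(-426) = 142)
V = 3 (V = 2 + (55 - 56)**2 = 2 + (-1)**2 = 2 + 1 = 3)
V - p*a = 3 - 142*(-6) = 3 - 1*(-852) = 3 + 852 = 855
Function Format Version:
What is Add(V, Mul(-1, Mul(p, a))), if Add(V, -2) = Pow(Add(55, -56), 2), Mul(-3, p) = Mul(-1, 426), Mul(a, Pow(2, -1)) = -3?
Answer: 855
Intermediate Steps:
a = -6 (a = Mul(2, -3) = -6)
p = 142 (p = Mul(Rational(-1, 3), Mul(-1, 426)) = Mul(Rational(-1, 3), -426) = 142)
V = 3 (V = Add(2, Pow(Add(55, -56), 2)) = Add(2, Pow(-1, 2)) = Add(2, 1) = 3)
Add(V, Mul(-1, Mul(p, a))) = Add(3, Mul(-1, Mul(142, -6))) = Add(3, Mul(-1, -852)) = Add(3, 852) = 855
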